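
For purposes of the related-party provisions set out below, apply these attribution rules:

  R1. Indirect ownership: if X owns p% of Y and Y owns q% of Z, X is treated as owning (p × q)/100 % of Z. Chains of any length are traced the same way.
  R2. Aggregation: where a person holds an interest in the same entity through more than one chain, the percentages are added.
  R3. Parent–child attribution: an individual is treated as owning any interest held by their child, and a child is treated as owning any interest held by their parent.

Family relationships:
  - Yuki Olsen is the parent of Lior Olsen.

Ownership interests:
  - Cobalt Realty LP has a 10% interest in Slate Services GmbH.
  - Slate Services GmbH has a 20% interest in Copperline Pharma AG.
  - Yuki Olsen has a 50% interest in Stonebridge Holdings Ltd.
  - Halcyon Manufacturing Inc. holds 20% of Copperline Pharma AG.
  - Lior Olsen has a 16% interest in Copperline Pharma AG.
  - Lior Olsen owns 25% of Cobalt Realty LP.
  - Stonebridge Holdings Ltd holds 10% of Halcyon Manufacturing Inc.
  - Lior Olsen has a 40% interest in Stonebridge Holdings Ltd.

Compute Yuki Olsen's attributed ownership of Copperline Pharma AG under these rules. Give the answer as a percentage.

By parent–child attribution (R3), Yuki Olsen is treated as also owning Lior Olsen's interest in Stonebridge Holdings Ltd, giving 50% + 40% = 90%.
By parent–child attribution (R3), Yuki Olsen is treated as owning Lior Olsen's 25% interest in Cobalt Realty LP.
By parent–child attribution (R3), Yuki Olsen is treated as owning Lior Olsen's 16% interest in Copperline Pharma AG.
Chain via Stonebridge Holdings Ltd → Halcyon Manufacturing Inc. (R1): 90% × 10% × 20% = 1.8% of Copperline Pharma AG.
Chain via Cobalt Realty LP → Slate Services GmbH (R1): 25% × 10% × 20% = 0.5% of Copperline Pharma AG.
Direct interest in Copperline Pharma AG: 16%.
Aggregating (R2): 1.8% + 0.5% + 16% = 18.3%.

18.3%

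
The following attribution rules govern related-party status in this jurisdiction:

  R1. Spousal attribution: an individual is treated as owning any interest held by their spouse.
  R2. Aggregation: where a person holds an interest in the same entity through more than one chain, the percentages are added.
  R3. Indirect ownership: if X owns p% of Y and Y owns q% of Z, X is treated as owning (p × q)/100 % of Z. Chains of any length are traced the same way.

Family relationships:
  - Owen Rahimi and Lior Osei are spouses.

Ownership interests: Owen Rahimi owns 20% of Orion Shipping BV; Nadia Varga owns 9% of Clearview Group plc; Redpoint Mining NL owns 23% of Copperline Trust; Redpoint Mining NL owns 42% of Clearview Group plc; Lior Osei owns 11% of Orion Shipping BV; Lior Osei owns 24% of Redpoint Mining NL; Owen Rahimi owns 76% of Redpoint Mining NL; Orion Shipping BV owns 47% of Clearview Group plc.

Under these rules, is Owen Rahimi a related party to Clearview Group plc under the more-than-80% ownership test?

By spousal attribution (R1), Owen Rahimi is treated as also owning Lior Osei's interest in Orion Shipping BV, giving 20% + 11% = 31%.
By spousal attribution (R1), Owen Rahimi is treated as also owning Lior Osei's interest in Redpoint Mining NL, giving 76% + 24% = 100%.
Chain via Orion Shipping BV (R3): 31% × 47% = 14.57% of Clearview Group plc.
Chain via Redpoint Mining NL (R3): 100% × 42% = 42% of Clearview Group plc.
Aggregating (R2): 14.57% + 42% = 56.57%.
56.57% does not exceed the 80% threshold, so Owen is not a related party to Clearview Group plc.

No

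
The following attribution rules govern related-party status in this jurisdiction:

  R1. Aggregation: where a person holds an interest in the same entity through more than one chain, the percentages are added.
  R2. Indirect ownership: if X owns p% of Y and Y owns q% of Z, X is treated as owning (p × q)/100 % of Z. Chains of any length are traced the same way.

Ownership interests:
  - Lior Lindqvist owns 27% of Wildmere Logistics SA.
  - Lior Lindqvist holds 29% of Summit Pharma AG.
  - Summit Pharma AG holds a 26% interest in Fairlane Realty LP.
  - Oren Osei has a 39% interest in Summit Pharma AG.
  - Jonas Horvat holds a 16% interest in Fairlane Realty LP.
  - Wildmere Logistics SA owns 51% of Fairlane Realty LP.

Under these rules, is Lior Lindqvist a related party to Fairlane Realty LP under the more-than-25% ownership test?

Chain via Summit Pharma AG (R2): 29% × 26% = 7.54% of Fairlane Realty LP.
Chain via Wildmere Logistics SA (R2): 27% × 51% = 13.77% of Fairlane Realty LP.
Aggregating (R1): 7.54% + 13.77% = 21.31%.
21.31% does not exceed the 25% threshold, so Lior is not a related party to Fairlane Realty LP.

No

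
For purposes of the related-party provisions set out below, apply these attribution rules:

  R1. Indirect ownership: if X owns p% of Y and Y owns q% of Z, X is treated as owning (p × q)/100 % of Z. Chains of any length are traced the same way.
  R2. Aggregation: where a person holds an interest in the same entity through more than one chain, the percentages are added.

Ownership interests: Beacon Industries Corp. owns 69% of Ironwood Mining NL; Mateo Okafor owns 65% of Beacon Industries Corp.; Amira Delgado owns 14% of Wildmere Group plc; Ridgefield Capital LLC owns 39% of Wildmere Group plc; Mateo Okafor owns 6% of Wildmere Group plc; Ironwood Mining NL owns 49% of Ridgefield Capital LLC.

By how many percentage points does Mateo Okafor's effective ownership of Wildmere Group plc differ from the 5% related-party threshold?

9.570835

Chain via Beacon Industries Corp. → Ironwood Mining NL → Ridgefield Capital LLC (R1): 65% × 69% × 49% × 39% = 8.570835% of Wildmere Group plc.
Direct interest in Wildmere Group plc: 6%.
Aggregating (R2): 8.570835% + 6% = 14.570835%.
14.570835% exceeds the 5% threshold by 9.570835 percentage points.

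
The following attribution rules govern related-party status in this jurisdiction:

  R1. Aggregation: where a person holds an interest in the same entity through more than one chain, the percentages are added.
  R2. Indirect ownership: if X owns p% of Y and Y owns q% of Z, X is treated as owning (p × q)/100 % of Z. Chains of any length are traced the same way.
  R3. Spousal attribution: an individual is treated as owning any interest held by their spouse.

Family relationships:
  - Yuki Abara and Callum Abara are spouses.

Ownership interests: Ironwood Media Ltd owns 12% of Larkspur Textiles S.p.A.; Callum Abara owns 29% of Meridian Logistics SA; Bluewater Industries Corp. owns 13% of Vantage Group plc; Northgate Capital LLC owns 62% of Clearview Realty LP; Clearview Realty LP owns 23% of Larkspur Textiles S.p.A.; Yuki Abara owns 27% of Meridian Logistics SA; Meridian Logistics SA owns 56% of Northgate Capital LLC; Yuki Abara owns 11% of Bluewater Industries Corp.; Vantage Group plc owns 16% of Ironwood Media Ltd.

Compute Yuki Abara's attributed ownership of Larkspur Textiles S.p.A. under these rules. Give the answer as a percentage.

4.499392%

By spousal attribution (R3), Yuki Abara is treated as also owning Callum Abara's interest in Meridian Logistics SA, giving 27% + 29% = 56%.
Chain via Meridian Logistics SA → Northgate Capital LLC → Clearview Realty LP (R2): 56% × 56% × 62% × 23% = 4.471936% of Larkspur Textiles S.p.A.
Chain via Bluewater Industries Corp. → Vantage Group plc → Ironwood Media Ltd (R2): 11% × 13% × 16% × 12% = 0.027456% of Larkspur Textiles S.p.A.
Aggregating (R1): 4.471936% + 0.027456% = 4.499392%.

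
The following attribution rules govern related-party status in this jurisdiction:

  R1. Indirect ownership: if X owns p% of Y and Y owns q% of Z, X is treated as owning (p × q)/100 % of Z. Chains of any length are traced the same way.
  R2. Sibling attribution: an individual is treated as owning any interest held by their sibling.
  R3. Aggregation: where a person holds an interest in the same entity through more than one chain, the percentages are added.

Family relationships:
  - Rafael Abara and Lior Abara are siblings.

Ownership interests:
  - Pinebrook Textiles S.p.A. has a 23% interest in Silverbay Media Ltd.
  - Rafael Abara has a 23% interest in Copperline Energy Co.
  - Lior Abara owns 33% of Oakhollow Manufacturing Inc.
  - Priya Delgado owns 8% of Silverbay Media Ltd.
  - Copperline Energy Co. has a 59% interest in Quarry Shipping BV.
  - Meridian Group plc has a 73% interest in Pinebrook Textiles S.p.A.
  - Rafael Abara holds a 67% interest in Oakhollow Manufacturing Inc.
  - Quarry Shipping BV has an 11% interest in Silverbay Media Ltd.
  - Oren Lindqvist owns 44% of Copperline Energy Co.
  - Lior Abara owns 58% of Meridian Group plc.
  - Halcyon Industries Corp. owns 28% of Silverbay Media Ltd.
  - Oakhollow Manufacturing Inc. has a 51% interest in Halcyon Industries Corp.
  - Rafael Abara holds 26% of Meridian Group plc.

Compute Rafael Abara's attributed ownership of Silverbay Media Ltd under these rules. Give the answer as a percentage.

By sibling attribution (R2), Rafael Abara is treated as also owning Lior Abara's interest in Oakhollow Manufacturing Inc, giving 67% + 33% = 100%.
By sibling attribution (R2), Rafael Abara is treated as also owning Lior Abara's interest in Meridian Group plc, giving 26% + 58% = 84%.
Chain via Oakhollow Manufacturing Inc. → Halcyon Industries Corp. (R1): 100% × 51% × 28% = 14.28% of Silverbay Media Ltd.
Chain via Meridian Group plc → Pinebrook Textiles S.p.A. (R1): 84% × 73% × 23% = 14.1036% of Silverbay Media Ltd.
Chain via Copperline Energy Co. → Quarry Shipping BV (R1): 23% × 59% × 11% = 1.4927% of Silverbay Media Ltd.
Aggregating (R3): 14.28% + 14.1036% + 1.4927% = 29.8763%.

29.8763%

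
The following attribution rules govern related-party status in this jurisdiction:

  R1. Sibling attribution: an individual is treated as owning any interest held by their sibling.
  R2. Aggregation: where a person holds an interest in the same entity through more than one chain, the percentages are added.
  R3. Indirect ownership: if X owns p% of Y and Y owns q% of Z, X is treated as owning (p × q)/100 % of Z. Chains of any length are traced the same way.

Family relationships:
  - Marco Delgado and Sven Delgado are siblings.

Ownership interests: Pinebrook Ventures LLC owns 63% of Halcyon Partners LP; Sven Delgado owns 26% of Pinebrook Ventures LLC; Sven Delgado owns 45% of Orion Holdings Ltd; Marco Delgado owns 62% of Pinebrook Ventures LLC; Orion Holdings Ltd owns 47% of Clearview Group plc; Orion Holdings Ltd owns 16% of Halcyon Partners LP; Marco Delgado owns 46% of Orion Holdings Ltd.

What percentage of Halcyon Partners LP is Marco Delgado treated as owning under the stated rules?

By sibling attribution (R1), Marco Delgado is treated as also owning Sven Delgado's interest in Pinebrook Ventures LLC, giving 62% + 26% = 88%.
By sibling attribution (R1), Marco Delgado is treated as also owning Sven Delgado's interest in Orion Holdings Ltd, giving 46% + 45% = 91%.
Chain via Pinebrook Ventures LLC (R3): 88% × 63% = 55.44% of Halcyon Partners LP.
Chain via Orion Holdings Ltd (R3): 91% × 16% = 14.56% of Halcyon Partners LP.
Aggregating (R2): 55.44% + 14.56% = 70%.

70%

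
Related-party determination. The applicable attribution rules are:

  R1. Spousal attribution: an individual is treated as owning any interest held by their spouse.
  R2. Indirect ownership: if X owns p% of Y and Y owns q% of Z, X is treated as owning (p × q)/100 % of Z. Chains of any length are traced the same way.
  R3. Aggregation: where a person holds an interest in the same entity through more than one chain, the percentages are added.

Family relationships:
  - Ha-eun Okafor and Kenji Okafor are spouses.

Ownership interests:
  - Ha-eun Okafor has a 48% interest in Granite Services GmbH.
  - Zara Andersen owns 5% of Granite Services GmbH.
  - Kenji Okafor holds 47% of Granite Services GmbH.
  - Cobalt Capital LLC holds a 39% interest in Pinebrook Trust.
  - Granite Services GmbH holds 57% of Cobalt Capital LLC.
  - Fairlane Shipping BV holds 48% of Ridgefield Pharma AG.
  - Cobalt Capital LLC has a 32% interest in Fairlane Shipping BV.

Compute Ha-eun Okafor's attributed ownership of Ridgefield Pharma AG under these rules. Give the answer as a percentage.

By spousal attribution (R1), Ha-eun Okafor is treated as also owning Kenji Okafor's interest in Granite Services GmbH, giving 48% + 47% = 95%.
Chain via Granite Services GmbH → Cobalt Capital LLC → Fairlane Shipping BV (R2): 95% × 57% × 32% × 48% = 8.31744% of Ridgefield Pharma AG.

8.31744%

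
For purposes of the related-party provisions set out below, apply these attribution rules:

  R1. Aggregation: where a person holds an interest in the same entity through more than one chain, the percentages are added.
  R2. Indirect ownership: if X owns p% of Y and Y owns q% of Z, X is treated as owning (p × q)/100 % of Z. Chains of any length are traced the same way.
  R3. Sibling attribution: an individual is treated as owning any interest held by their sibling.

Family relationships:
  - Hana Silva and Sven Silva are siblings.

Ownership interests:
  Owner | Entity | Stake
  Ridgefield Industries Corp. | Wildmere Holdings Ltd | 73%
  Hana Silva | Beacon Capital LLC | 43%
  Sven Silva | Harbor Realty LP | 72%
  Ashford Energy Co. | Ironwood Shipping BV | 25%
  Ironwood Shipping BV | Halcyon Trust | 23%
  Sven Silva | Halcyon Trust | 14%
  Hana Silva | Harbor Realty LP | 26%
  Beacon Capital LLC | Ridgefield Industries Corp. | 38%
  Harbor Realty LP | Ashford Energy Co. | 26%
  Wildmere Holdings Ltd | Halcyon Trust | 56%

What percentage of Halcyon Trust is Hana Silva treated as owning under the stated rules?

22.144892%

By sibling attribution (R3), Hana Silva is treated as also owning Sven Silva's interest in Harbor Realty LP, giving 26% + 72% = 98%.
By sibling attribution (R3), Hana Silva is treated as owning Sven Silva's 14% interest in Halcyon Trust.
Chain via Beacon Capital LLC → Ridgefield Industries Corp. → Wildmere Holdings Ltd (R2): 43% × 38% × 73% × 56% = 6.679792% of Halcyon Trust.
Chain via Harbor Realty LP → Ashford Energy Co. → Ironwood Shipping BV (R2): 98% × 26% × 25% × 23% = 1.4651% of Halcyon Trust.
Direct interest in Halcyon Trust: 14%.
Aggregating (R1): 6.679792% + 1.4651% + 14% = 22.144892%.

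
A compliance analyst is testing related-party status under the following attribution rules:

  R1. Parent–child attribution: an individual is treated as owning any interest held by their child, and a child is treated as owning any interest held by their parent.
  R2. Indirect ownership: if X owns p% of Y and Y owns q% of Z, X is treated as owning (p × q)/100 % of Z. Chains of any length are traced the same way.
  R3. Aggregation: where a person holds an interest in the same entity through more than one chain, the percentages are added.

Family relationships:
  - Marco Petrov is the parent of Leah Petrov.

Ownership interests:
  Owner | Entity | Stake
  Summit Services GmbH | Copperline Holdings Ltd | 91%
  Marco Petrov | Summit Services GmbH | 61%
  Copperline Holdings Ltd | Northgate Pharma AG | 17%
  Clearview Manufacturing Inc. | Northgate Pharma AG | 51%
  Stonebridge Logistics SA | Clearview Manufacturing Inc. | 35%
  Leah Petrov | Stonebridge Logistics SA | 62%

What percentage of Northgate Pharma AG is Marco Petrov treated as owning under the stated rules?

By parent–child attribution (R1), Marco Petrov is treated as owning Leah Petrov's 62% interest in Stonebridge Logistics SA.
Chain via Summit Services GmbH → Copperline Holdings Ltd (R2): 61% × 91% × 17% = 9.4367% of Northgate Pharma AG.
Chain via Stonebridge Logistics SA → Clearview Manufacturing Inc. (R2): 62% × 35% × 51% = 11.067% of Northgate Pharma AG.
Aggregating (R3): 9.4367% + 11.067% = 20.5037%.

20.5037%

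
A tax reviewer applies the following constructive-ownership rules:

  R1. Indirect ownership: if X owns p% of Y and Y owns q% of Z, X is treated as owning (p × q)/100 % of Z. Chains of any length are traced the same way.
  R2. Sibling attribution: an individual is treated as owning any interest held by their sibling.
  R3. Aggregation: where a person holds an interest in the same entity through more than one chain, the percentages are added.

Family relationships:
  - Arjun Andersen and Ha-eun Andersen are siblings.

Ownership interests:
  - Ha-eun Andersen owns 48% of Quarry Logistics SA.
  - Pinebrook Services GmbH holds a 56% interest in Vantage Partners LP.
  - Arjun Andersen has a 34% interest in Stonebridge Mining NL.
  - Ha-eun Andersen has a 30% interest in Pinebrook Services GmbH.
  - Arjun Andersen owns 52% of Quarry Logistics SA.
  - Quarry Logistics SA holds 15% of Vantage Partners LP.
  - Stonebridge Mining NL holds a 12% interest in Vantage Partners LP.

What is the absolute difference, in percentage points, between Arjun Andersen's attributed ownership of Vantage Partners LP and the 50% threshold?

By sibling attribution (R2), Arjun Andersen is treated as also owning Ha-eun Andersen's interest in Quarry Logistics SA, giving 52% + 48% = 100%.
By sibling attribution (R2), Arjun Andersen is treated as owning Ha-eun Andersen's 30% interest in Pinebrook Services GmbH.
Chain via Quarry Logistics SA (R1): 100% × 15% = 15% of Vantage Partners LP.
Chain via Stonebridge Mining NL (R1): 34% × 12% = 4.08% of Vantage Partners LP.
Chain via Pinebrook Services GmbH (R1): 30% × 56% = 16.8% of Vantage Partners LP.
Aggregating (R3): 15% + 4.08% + 16.8% = 35.88%.
35.88% falls short of the 50% threshold by 14.12 percentage points.

14.12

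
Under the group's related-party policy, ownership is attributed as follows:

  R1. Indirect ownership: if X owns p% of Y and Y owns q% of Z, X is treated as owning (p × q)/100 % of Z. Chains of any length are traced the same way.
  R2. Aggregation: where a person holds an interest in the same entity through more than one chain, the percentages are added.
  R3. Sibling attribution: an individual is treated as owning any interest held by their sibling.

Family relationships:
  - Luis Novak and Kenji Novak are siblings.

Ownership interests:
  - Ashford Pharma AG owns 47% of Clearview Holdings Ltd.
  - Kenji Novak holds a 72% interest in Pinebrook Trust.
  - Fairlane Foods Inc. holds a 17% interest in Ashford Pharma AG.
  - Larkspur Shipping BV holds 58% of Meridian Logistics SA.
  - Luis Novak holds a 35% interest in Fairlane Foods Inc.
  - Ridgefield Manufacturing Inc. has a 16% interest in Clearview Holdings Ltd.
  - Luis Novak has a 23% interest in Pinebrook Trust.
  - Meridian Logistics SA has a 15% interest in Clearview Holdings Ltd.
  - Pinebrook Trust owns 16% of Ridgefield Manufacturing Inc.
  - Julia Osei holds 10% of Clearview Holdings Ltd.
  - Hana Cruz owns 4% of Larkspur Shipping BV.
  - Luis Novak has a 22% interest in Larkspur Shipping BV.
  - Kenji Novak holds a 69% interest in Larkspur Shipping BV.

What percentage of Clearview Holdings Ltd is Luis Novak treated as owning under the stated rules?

13.1455%

By sibling attribution (R3), Luis Novak is treated as also owning Kenji Novak's interest in Larkspur Shipping BV, giving 22% + 69% = 91%.
By sibling attribution (R3), Luis Novak is treated as also owning Kenji Novak's interest in Pinebrook Trust, giving 23% + 72% = 95%.
Chain via Larkspur Shipping BV → Meridian Logistics SA (R1): 91% × 58% × 15% = 7.917% of Clearview Holdings Ltd.
Chain via Fairlane Foods Inc. → Ashford Pharma AG (R1): 35% × 17% × 47% = 2.7965% of Clearview Holdings Ltd.
Chain via Pinebrook Trust → Ridgefield Manufacturing Inc. (R1): 95% × 16% × 16% = 2.432% of Clearview Holdings Ltd.
Aggregating (R2): 7.917% + 2.7965% + 2.432% = 13.1455%.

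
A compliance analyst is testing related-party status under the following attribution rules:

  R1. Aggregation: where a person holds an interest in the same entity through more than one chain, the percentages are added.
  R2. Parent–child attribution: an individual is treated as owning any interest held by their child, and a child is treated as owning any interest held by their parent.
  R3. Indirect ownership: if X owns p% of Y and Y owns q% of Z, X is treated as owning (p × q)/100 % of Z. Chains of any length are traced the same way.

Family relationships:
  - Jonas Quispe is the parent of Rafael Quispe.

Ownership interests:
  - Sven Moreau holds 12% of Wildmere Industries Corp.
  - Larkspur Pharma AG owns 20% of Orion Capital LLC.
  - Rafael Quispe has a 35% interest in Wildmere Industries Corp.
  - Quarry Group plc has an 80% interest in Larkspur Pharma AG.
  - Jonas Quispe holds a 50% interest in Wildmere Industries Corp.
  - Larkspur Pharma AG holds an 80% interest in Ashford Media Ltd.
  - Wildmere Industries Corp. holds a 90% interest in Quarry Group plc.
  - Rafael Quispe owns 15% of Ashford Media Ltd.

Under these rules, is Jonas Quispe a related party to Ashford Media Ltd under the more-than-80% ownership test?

No

By parent–child attribution (R2), Jonas Quispe is treated as also owning Rafael Quispe's interest in Wildmere Industries Corp, giving 50% + 35% = 85%.
By parent–child attribution (R2), Jonas Quispe is treated as owning Rafael Quispe's 15% interest in Ashford Media Ltd.
Chain via Wildmere Industries Corp. → Quarry Group plc → Larkspur Pharma AG (R3): 85% × 90% × 80% × 80% = 48.96% of Ashford Media Ltd.
Direct interest in Ashford Media Ltd: 15%.
Aggregating (R1): 48.96% + 15% = 63.96%.
63.96% does not exceed the 80% threshold, so Jonas is not a related party to Ashford Media Ltd.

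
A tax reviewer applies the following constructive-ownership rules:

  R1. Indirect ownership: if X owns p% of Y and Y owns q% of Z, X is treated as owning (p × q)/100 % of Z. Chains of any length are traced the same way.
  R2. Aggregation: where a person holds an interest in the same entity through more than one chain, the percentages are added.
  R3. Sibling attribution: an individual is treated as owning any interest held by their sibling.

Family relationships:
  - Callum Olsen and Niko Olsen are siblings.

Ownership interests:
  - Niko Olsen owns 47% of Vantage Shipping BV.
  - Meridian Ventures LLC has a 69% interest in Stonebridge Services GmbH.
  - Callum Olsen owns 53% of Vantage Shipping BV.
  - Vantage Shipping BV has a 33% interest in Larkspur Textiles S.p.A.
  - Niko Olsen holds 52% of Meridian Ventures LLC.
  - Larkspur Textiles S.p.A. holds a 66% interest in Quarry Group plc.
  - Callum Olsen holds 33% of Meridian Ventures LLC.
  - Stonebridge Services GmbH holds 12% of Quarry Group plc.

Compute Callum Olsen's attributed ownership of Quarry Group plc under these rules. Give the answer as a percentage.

28.818%

By sibling attribution (R3), Callum Olsen is treated as also owning Niko Olsen's interest in Vantage Shipping BV, giving 53% + 47% = 100%.
By sibling attribution (R3), Callum Olsen is treated as also owning Niko Olsen's interest in Meridian Ventures LLC, giving 33% + 52% = 85%.
Chain via Vantage Shipping BV → Larkspur Textiles S.p.A. (R1): 100% × 33% × 66% = 21.78% of Quarry Group plc.
Chain via Meridian Ventures LLC → Stonebridge Services GmbH (R1): 85% × 69% × 12% = 7.038% of Quarry Group plc.
Aggregating (R2): 21.78% + 7.038% = 28.818%.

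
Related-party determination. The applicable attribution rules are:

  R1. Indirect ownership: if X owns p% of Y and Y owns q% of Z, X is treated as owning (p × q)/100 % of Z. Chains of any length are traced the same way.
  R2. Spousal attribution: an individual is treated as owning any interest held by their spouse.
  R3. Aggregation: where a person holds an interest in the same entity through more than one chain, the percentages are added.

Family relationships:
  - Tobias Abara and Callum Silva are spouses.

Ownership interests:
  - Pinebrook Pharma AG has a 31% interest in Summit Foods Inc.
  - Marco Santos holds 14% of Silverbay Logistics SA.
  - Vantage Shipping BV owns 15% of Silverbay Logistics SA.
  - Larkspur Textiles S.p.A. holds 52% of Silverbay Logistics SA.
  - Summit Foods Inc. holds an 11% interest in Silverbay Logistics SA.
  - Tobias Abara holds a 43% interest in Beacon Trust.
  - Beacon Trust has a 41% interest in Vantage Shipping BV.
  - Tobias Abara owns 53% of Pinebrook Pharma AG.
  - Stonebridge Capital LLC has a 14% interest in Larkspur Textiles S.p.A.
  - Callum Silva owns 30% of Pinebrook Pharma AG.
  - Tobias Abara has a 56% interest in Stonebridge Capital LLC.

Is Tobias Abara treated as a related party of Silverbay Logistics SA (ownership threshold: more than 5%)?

By spousal attribution (R2), Tobias Abara is treated as also owning Callum Silva's interest in Pinebrook Pharma AG, giving 53% + 30% = 83%.
Chain via Stonebridge Capital LLC → Larkspur Textiles S.p.A. (R1): 56% × 14% × 52% = 4.0768% of Silverbay Logistics SA.
Chain via Beacon Trust → Vantage Shipping BV (R1): 43% × 41% × 15% = 2.6445% of Silverbay Logistics SA.
Chain via Pinebrook Pharma AG → Summit Foods Inc. (R1): 83% × 31% × 11% = 2.8303% of Silverbay Logistics SA.
Aggregating (R3): 4.0768% + 2.6445% + 2.8303% = 9.5516%.
9.5516% exceeds the 5% threshold, so Tobias is a related party to Silverbay Logistics SA.

Yes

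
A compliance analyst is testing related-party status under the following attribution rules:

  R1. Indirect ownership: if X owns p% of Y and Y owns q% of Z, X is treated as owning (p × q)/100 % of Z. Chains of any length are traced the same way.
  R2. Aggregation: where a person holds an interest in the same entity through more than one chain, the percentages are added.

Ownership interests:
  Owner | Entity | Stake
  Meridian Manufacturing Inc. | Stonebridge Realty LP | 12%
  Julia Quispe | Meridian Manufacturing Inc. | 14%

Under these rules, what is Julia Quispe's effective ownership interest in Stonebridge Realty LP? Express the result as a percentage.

1.68%

Chain via Meridian Manufacturing Inc. (R1): 14% × 12% = 1.68% of Stonebridge Realty LP.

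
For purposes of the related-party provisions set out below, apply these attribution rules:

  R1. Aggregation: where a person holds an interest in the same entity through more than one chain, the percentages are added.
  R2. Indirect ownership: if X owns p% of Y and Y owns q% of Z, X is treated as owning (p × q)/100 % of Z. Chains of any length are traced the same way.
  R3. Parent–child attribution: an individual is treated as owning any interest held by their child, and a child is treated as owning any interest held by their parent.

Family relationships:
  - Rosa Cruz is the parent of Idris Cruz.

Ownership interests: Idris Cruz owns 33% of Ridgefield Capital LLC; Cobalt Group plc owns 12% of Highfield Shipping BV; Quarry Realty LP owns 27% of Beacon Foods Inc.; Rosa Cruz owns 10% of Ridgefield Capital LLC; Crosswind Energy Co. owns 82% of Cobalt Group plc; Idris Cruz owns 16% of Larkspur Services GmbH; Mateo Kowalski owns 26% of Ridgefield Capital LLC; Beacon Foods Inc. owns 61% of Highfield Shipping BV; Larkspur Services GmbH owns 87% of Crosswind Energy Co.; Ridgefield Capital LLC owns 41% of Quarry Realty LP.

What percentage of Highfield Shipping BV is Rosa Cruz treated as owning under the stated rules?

By parent–child attribution (R3), Rosa Cruz is treated as also owning Idris Cruz's interest in Ridgefield Capital LLC, giving 10% + 33% = 43%.
By parent–child attribution (R3), Rosa Cruz is treated as owning Idris Cruz's 16% interest in Larkspur Services GmbH.
Chain via Ridgefield Capital LLC → Quarry Realty LP → Beacon Foods Inc. (R2): 43% × 41% × 27% × 61% = 2.903661% of Highfield Shipping BV.
Chain via Larkspur Services GmbH → Crosswind Energy Co. → Cobalt Group plc (R2): 16% × 87% × 82% × 12% = 1.369728% of Highfield Shipping BV.
Aggregating (R1): 2.903661% + 1.369728% = 4.273389%.

4.273389%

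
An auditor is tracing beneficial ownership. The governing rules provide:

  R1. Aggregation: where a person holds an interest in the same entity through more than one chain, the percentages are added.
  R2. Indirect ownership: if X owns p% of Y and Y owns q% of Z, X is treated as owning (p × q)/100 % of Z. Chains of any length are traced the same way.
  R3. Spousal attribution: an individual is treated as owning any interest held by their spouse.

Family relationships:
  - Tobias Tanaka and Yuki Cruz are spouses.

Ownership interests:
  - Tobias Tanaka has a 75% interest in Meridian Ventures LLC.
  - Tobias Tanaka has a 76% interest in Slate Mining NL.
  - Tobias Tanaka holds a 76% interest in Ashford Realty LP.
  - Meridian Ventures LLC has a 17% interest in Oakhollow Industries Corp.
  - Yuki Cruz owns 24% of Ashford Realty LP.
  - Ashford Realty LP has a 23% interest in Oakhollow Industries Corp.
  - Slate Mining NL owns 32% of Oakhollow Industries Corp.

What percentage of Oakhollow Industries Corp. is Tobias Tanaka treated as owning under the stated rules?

By spousal attribution (R3), Tobias Tanaka is treated as also owning Yuki Cruz's interest in Ashford Realty LP, giving 76% + 24% = 100%.
Chain via Meridian Ventures LLC (R2): 75% × 17% = 12.75% of Oakhollow Industries Corp.
Chain via Slate Mining NL (R2): 76% × 32% = 24.32% of Oakhollow Industries Corp.
Chain via Ashford Realty LP (R2): 100% × 23% = 23% of Oakhollow Industries Corp.
Aggregating (R1): 12.75% + 24.32% + 23% = 60.07%.

60.07%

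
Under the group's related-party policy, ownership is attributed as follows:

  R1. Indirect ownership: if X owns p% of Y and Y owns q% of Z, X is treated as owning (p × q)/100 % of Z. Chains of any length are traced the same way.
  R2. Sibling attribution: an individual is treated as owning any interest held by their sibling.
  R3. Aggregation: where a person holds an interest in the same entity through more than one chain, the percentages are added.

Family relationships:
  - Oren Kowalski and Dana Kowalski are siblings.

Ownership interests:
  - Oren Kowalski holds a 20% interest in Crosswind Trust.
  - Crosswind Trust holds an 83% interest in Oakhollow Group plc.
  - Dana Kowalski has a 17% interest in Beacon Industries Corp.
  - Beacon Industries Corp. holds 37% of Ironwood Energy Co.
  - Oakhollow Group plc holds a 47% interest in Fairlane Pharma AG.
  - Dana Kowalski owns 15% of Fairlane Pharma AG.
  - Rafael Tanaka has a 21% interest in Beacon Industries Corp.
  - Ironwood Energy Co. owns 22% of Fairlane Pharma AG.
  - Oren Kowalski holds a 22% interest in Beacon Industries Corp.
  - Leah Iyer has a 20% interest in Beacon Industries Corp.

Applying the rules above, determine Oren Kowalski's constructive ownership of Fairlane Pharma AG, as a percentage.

25.9766%

By sibling attribution (R2), Oren Kowalski is treated as also owning Dana Kowalski's interest in Beacon Industries Corp, giving 22% + 17% = 39%.
By sibling attribution (R2), Oren Kowalski is treated as owning Dana Kowalski's 15% interest in Fairlane Pharma AG.
Chain via Beacon Industries Corp. → Ironwood Energy Co. (R1): 39% × 37% × 22% = 3.1746% of Fairlane Pharma AG.
Chain via Crosswind Trust → Oakhollow Group plc (R1): 20% × 83% × 47% = 7.802% of Fairlane Pharma AG.
Direct interest in Fairlane Pharma AG: 15%.
Aggregating (R3): 3.1746% + 7.802% + 15% = 25.9766%.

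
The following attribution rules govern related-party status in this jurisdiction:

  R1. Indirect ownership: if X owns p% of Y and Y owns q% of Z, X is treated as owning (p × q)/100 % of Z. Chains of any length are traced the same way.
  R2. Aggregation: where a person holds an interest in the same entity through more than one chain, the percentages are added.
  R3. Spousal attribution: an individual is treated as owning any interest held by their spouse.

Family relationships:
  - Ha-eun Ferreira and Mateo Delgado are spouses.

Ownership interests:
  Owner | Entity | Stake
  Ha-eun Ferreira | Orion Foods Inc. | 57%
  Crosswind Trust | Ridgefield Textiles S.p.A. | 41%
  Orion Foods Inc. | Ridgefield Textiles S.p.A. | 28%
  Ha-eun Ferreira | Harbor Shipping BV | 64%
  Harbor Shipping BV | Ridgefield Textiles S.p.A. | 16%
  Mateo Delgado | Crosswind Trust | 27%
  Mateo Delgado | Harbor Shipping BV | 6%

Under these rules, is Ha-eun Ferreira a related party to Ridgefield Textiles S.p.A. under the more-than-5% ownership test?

Yes

By spousal attribution (R3), Ha-eun Ferreira is treated as also owning Mateo Delgado's interest in Harbor Shipping BV, giving 64% + 6% = 70%.
By spousal attribution (R3), Ha-eun Ferreira is treated as owning Mateo Delgado's 27% interest in Crosswind Trust.
Chain via Orion Foods Inc. (R1): 57% × 28% = 15.96% of Ridgefield Textiles S.p.A.
Chain via Harbor Shipping BV (R1): 70% × 16% = 11.2% of Ridgefield Textiles S.p.A.
Chain via Crosswind Trust (R1): 27% × 41% = 11.07% of Ridgefield Textiles S.p.A.
Aggregating (R2): 15.96% + 11.2% + 11.07% = 38.23%.
38.23% exceeds the 5% threshold, so Ha-eun is a related party to Ridgefield Textiles S.p.A.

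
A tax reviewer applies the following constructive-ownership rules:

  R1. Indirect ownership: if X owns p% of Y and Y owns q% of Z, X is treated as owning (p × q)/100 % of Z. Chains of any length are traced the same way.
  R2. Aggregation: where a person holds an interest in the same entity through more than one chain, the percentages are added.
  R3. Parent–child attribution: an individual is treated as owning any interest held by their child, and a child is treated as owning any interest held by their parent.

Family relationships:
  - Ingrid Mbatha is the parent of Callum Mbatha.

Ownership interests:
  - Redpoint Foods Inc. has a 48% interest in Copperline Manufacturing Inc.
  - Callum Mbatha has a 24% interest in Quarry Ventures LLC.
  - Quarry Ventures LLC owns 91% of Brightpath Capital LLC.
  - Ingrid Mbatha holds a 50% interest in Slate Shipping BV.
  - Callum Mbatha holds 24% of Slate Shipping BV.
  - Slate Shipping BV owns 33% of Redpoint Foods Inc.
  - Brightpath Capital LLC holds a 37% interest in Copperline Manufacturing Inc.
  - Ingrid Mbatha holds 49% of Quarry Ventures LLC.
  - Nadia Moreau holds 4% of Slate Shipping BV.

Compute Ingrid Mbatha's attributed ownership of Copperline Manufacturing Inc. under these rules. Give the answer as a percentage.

36.3007%

By parent–child attribution (R3), Ingrid Mbatha is treated as also owning Callum Mbatha's interest in Slate Shipping BV, giving 50% + 24% = 74%.
By parent–child attribution (R3), Ingrid Mbatha is treated as also owning Callum Mbatha's interest in Quarry Ventures LLC, giving 49% + 24% = 73%.
Chain via Slate Shipping BV → Redpoint Foods Inc. (R1): 74% × 33% × 48% = 11.7216% of Copperline Manufacturing Inc.
Chain via Quarry Ventures LLC → Brightpath Capital LLC (R1): 73% × 91% × 37% = 24.5791% of Copperline Manufacturing Inc.
Aggregating (R2): 11.7216% + 24.5791% = 36.3007%.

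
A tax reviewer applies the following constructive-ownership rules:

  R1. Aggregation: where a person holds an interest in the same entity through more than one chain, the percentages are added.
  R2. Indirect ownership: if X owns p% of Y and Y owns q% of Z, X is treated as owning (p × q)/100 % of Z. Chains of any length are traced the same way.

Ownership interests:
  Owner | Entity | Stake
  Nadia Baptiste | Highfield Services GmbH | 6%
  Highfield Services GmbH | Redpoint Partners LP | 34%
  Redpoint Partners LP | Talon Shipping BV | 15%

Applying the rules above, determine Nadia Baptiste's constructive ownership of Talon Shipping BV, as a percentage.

0.306%

Chain via Highfield Services GmbH → Redpoint Partners LP (R2): 6% × 34% × 15% = 0.306% of Talon Shipping BV.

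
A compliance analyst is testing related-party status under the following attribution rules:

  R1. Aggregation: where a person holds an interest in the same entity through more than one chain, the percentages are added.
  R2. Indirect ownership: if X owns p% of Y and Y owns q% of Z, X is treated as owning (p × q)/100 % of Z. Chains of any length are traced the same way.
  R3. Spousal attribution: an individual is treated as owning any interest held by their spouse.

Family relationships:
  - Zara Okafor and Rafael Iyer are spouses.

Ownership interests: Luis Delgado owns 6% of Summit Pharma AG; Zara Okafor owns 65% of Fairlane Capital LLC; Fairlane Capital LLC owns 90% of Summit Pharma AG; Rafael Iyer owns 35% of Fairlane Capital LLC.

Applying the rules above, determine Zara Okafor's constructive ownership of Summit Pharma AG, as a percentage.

By spousal attribution (R3), Zara Okafor is treated as also owning Rafael Iyer's interest in Fairlane Capital LLC, giving 65% + 35% = 100%.
Chain via Fairlane Capital LLC (R2): 100% × 90% = 90% of Summit Pharma AG.

90%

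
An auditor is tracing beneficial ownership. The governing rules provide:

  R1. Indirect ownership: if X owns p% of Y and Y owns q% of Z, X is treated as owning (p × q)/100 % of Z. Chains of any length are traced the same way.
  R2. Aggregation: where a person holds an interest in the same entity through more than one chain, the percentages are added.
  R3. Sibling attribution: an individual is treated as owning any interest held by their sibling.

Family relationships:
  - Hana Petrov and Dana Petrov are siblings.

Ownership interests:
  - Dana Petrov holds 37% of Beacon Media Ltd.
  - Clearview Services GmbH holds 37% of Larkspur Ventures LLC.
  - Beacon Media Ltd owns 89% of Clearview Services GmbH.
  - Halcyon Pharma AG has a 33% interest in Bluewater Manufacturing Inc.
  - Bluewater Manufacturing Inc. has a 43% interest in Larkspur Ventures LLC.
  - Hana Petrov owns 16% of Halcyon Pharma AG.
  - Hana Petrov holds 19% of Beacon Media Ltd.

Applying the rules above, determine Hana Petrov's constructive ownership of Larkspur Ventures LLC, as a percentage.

20.7112%

By sibling attribution (R3), Hana Petrov is treated as also owning Dana Petrov's interest in Beacon Media Ltd, giving 19% + 37% = 56%.
Chain via Beacon Media Ltd → Clearview Services GmbH (R1): 56% × 89% × 37% = 18.4408% of Larkspur Ventures LLC.
Chain via Halcyon Pharma AG → Bluewater Manufacturing Inc. (R1): 16% × 33% × 43% = 2.2704% of Larkspur Ventures LLC.
Aggregating (R2): 18.4408% + 2.2704% = 20.7112%.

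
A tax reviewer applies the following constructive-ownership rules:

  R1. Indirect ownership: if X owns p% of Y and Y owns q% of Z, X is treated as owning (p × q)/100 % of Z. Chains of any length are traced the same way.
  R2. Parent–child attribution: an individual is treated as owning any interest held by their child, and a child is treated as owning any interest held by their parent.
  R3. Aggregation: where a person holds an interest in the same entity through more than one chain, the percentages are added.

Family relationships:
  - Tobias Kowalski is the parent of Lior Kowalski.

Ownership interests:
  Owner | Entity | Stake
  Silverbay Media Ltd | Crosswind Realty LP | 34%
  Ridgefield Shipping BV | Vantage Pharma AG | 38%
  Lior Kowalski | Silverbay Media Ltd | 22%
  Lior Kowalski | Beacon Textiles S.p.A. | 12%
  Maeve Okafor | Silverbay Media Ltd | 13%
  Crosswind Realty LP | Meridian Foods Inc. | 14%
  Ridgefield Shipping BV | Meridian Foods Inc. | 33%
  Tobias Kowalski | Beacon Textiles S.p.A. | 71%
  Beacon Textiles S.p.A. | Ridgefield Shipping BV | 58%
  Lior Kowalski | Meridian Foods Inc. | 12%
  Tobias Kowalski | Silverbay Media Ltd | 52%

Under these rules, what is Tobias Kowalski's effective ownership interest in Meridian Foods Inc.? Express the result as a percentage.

31.4086%

By parent–child attribution (R2), Tobias Kowalski is treated as also owning Lior Kowalski's interest in Beacon Textiles S.p.A, giving 71% + 12% = 83%.
By parent–child attribution (R2), Tobias Kowalski is treated as also owning Lior Kowalski's interest in Silverbay Media Ltd, giving 52% + 22% = 74%.
By parent–child attribution (R2), Tobias Kowalski is treated as owning Lior Kowalski's 12% interest in Meridian Foods Inc.
Chain via Beacon Textiles S.p.A. → Ridgefield Shipping BV (R1): 83% × 58% × 33% = 15.8862% of Meridian Foods Inc.
Chain via Silverbay Media Ltd → Crosswind Realty LP (R1): 74% × 34% × 14% = 3.5224% of Meridian Foods Inc.
Direct interest in Meridian Foods Inc: 12%.
Aggregating (R3): 15.8862% + 3.5224% + 12% = 31.4086%.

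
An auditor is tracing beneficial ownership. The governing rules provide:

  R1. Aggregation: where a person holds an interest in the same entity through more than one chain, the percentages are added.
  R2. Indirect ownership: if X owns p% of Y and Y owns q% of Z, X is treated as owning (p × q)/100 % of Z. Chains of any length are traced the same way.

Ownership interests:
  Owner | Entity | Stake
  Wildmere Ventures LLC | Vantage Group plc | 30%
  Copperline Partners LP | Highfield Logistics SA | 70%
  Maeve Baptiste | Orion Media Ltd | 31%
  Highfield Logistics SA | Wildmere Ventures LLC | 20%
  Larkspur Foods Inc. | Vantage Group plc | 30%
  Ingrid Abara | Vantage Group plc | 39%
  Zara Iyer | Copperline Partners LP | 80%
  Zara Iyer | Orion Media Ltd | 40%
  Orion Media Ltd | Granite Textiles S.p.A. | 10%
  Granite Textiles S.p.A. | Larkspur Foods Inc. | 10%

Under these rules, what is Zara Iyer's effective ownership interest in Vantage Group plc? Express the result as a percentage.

Chain via Orion Media Ltd → Granite Textiles S.p.A. → Larkspur Foods Inc. (R2): 40% × 10% × 10% × 30% = 0.12% of Vantage Group plc.
Chain via Copperline Partners LP → Highfield Logistics SA → Wildmere Ventures LLC (R2): 80% × 70% × 20% × 30% = 3.36% of Vantage Group plc.
Aggregating (R1): 0.12% + 3.36% = 3.48%.

3.48%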